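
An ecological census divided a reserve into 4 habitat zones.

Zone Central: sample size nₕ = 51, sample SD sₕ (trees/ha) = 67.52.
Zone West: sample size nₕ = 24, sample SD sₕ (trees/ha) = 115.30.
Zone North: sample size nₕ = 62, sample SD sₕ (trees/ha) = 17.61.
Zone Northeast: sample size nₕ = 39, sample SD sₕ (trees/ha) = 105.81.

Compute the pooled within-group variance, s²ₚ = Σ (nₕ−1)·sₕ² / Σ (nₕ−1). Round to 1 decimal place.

5686.4

Central: (51−1)·67.52² = 50·4558.9504 = 227947.52
West: (24−1)·115.30² = 23·13294.09 = 305764.07
North: (62−1)·17.61² = 61·310.1121 = 18916.8381
Northeast: (39−1)·105.81² = 38·11195.7561 = 425438.7318
Numerator = 978067.1599; denominator = Σ(nₕ−1) = 172.
s²ₚ = 978067.1599/172 = 5686.437... → 5686.4.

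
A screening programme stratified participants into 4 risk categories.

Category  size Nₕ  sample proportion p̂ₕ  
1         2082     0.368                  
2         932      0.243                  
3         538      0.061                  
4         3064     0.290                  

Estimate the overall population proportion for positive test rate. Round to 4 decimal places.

N = 2082 + 932 + 538 + 3064 = 6616.
Overall proportion = Σ (Nₕ/N)·p̂ₕ.
Σ Nₕp̂ₕ = 766.176 + 226.476 + 32.818 + 888.56 = 1914.03.
1914.03 / 6616 = 0.289303... → 0.2893.

0.2893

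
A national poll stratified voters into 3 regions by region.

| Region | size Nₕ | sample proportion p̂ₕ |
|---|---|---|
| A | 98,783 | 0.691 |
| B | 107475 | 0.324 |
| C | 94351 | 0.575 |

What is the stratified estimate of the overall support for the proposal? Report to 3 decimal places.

0.523

Wₕ = Nₕ/N with N = 300609: 0.3286, 0.3575, 0.3139.
p̂_st = 0.3286·0.691 + 0.3575·0.324 + 0.3139·0.575 ≈ 0.52338... → 0.523.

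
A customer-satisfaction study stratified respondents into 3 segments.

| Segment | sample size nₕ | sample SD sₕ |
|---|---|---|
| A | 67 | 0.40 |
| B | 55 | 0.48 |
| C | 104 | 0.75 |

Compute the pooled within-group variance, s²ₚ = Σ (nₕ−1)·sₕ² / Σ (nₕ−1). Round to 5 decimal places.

Degrees of freedom: 66 + 54 + 103 = 223.
Σ(nₕ−1)sₕ² = 66·0.16 + 54·0.2304 + 103·0.5625 = 80.9391.
s²ₚ = 80.9391 / 223 = 0.3629556... → 0.36296.

0.36296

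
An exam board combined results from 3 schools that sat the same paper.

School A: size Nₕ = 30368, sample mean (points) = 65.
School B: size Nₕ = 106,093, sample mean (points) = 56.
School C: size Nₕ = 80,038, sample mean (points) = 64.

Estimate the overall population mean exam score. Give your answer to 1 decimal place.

N = 216499; weights Wₕ = Nₕ/N = (0.1403, 0.4900, 0.3697).
x̄_st = Σ Wₕ·x̄ₕ = 0.1403·65 + 0.4900·56 + 0.3697·64 ≈ 60.220...
→ 60.2.

60.2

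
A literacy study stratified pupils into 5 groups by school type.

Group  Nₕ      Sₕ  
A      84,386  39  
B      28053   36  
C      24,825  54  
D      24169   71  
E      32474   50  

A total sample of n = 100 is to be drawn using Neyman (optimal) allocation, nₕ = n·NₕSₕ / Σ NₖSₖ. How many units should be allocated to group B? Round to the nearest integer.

Σ NₕSₕ = 84386·39 + 28053·36 + 24825·54 + 24169·71 + 32474·50 = 8981211.
Share for B: 1009908/8981211 = 0.11245.
n_B = 100 × 0.11245 = 11.245... → 11.

11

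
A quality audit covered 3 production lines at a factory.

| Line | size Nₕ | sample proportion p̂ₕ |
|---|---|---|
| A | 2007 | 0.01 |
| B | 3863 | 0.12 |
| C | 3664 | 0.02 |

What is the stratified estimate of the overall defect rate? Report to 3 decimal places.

0.058

Wₕ = Nₕ/N with N = 9534: 0.2105, 0.4052, 0.3843.
p̂_st = 0.2105·0.01 + 0.4052·0.12 + 0.3843·0.02 ≈ 0.05841... → 0.058.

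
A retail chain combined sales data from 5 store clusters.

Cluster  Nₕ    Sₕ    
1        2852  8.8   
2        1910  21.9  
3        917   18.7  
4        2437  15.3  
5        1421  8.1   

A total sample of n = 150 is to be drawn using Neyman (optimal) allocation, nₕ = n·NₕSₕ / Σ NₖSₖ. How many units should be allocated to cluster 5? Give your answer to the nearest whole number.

1: NₕSₕ = 2852·8.8 = 25097.6
2: NₕSₕ = 1910·21.9 = 41829
3: NₕSₕ = 917·18.7 = 17147.9
4: NₕSₕ = 2437·15.3 = 37286.1
5: NₕSₕ = 1421·8.1 = 11510.1
Σ NₕSₕ = 132870.7.
n_5 = 150·11510.1/132870.7 = 12.994... → 13.

13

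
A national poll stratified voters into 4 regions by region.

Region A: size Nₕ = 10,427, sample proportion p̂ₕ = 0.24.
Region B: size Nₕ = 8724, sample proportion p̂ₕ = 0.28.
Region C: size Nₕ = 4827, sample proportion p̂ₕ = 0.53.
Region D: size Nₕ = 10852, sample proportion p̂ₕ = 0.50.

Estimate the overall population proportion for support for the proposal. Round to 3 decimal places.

0.371

Wₕ = Nₕ/N with N = 34830: 0.2994, 0.2505, 0.1386, 0.3116.
p̂_st = 0.2994·0.24 + 0.2505·0.28 + 0.1386·0.53 + 0.3116·0.50 ≈ 0.37122... → 0.371.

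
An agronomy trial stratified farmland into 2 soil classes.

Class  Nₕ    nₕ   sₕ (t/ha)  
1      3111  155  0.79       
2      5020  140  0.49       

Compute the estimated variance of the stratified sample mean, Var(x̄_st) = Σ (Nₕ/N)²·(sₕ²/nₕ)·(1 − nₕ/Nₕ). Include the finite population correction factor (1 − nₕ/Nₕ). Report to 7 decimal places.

N = 8131; Wₕ = Nₕ/N.
class 1: (3111/8131)²·0.79²/155·(1 − 155/3111) = 0.0005600657
class 2: (5020/8131)²·0.49²/140·(1 − 140/5020) = 0.0006354769
Sum = 0.0011955426 → 0.0011955.

0.0011955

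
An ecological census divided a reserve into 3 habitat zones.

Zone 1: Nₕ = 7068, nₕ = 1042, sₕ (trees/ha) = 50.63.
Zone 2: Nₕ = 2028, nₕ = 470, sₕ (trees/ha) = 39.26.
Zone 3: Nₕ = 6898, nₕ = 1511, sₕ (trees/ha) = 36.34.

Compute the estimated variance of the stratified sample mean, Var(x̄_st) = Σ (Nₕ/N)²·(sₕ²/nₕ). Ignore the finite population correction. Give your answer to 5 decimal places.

0.69572

N = 15994. Term for each stratum: Wₕ²sₕ²/nₕ.
Var(x̄_st) = 0.48042659 + 0.05272595 + 0.16256894 = 0.69572148 → 0.69572.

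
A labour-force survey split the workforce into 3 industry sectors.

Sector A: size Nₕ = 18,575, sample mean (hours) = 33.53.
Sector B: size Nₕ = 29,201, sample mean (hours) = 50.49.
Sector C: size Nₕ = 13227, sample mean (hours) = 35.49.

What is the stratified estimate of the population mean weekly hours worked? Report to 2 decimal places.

N = 18575 + 29201 + 13227 = 61003.
Overall mean = Σ (Nₕ/N)·x̄ₕ — weight by population share, not a simple average.
Σ Nₕx̄ₕ = 18575·33.53 + 29201·50.49 + 13227·35.49 = 622819.75 + 1474358.49 + 469426.23 = 2566604.47.
Divide by N: 2566604.47 / 61003 = 42.0734... → 42.07.

42.07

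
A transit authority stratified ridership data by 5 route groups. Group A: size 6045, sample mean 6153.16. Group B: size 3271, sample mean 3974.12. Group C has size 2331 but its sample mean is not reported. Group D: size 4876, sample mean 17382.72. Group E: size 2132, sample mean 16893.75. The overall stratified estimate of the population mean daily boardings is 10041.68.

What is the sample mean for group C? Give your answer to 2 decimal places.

7017.04

N = 6045 + 3271 + 2331 + 4876 + 2132 = 18655.
Overall total = μ·N = 10041.68·18655 = 187327540.4.
Subtract the known strata: 6045·6153.16 + 3271·3974.12 + 4876·17382.72 + 2132·16893.75 = 170970816.44.
Remaining total for group C: 187327540.4 − 170970816.44 = 16356723.96.
Divide by its size: 16356723.96 / 2331 = 7017.0416... → 7017.04.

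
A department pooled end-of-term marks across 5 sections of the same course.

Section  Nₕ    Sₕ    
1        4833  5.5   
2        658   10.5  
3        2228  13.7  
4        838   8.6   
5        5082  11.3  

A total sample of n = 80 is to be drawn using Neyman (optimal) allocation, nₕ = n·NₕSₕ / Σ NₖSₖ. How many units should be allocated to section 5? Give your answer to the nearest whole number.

36

1: NₕSₕ = 4833·5.5 = 26581.5
2: NₕSₕ = 658·10.5 = 6909
3: NₕSₕ = 2228·13.7 = 30523.6
4: NₕSₕ = 838·8.6 = 7206.8
5: NₕSₕ = 5082·11.3 = 57426.6
Σ NₕSₕ = 128647.5.
n_5 = 80·57426.6/128647.5 = 35.711... → 36.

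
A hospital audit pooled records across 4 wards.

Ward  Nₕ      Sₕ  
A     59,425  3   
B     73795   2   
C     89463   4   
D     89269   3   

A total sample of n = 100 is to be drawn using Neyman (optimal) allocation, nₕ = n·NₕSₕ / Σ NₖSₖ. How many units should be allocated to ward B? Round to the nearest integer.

A: NₕSₕ = 59425·3 = 178275
B: NₕSₕ = 73795·2 = 147590
C: NₕSₕ = 89463·4 = 357852
D: NₕSₕ = 89269·3 = 267807
Σ NₕSₕ = 951524.
n_B = 100·147590/951524 = 15.511... → 16.

16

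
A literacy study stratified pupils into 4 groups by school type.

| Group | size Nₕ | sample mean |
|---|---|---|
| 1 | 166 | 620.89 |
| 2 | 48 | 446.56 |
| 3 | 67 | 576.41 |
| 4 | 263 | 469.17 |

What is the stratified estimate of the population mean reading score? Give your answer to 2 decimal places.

N = 544; weights Wₕ = Nₕ/N = (0.3051, 0.0882, 0.1232, 0.4835).
x̄_st = Σ Wₕ·x̄ₕ = 0.3051·620.89 + 0.0882·446.56 + 0.1232·576.41 + 0.4835·469.17 ≈ 526.6798...
→ 526.68.

526.68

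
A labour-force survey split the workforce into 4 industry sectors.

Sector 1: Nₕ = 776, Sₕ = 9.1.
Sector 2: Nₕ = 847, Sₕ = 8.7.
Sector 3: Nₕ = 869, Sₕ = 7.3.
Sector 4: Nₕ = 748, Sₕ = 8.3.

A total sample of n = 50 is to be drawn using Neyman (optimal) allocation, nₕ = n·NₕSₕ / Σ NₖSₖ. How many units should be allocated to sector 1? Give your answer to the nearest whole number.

1: NₕSₕ = 776·9.1 = 7061.6
2: NₕSₕ = 847·8.7 = 7368.9
3: NₕSₕ = 869·7.3 = 6343.7
4: NₕSₕ = 748·8.3 = 6208.4
Σ NₕSₕ = 26982.6.
n_1 = 50·7061.6/26982.6 = 13.085... → 13.

13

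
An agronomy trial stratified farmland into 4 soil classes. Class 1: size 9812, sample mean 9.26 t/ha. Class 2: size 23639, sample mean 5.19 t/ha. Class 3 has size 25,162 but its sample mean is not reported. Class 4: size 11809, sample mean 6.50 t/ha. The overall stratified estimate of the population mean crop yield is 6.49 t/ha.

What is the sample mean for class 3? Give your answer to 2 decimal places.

6.63

Σ Nₕx̄ₕ = N·μ, so 25162·x̄_3 = 70422·6.49 − (9812·9.26 + 23639·5.19 + 11809·6.50).
= 457038.78 − 290304.03 = 166734.75.
x̄_3 = 166734.75 / 25162 = 6.6265... → 6.63.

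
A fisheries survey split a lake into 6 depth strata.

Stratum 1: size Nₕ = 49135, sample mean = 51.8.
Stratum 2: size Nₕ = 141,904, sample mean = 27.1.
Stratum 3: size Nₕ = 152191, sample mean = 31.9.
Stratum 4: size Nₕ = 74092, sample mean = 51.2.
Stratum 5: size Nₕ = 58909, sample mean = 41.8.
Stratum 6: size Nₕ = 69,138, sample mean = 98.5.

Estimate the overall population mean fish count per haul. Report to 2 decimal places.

44.58

N = 545369; weights Wₕ = Nₕ/N = (0.0901, 0.2602, 0.2791, 0.1359, 0.1080, 0.1268).
x̄_st = Σ Wₕ·x̄ₕ = 0.0901·51.8 + 0.2602·27.1 + 0.2791·31.9 + 0.1359·51.2 + 0.1080·41.8 + 0.1268·98.5 ≈ 44.5784...
→ 44.58.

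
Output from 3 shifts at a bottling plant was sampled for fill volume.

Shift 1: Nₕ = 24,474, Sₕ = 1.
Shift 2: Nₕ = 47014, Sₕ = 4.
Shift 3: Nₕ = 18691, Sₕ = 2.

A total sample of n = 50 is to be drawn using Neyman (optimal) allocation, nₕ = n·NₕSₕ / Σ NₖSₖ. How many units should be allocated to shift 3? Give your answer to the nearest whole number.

7

1: NₕSₕ = 24474·1 = 24474
2: NₕSₕ = 47014·4 = 188056
3: NₕSₕ = 18691·2 = 37382
Σ NₕSₕ = 249912.
n_3 = 50·37382/249912 = 7.479... → 7.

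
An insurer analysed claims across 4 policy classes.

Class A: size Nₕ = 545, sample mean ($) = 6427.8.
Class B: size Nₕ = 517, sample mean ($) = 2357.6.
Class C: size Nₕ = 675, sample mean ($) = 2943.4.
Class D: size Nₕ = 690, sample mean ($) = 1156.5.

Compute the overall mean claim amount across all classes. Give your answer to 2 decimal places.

3093.04

x̄_st = (Σ Nₕx̄ₕ) / (Σ Nₕ) = (545·6427.8 + 517·2357.6 + 675·2943.4 + 690·1156.5) / 2427
= 7506810.2 / 2427 = 3093.0409... → 3093.04.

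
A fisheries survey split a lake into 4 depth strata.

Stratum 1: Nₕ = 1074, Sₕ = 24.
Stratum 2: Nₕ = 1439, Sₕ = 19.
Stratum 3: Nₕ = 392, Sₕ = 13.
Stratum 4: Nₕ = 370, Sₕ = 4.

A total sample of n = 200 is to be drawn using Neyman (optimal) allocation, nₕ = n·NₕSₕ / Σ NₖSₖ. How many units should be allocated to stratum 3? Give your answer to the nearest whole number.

Σ NₕSₕ = 1074·24 + 1439·19 + 392·13 + 370·4 = 59693.
Share for 3: 5096/59693 = 0.08537.
n_3 = 200 × 0.08537 = 17.074... → 17.

17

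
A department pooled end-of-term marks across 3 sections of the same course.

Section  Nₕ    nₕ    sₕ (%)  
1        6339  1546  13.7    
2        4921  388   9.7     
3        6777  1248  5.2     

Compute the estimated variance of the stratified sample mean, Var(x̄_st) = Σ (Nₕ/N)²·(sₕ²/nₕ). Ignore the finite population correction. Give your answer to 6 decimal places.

N = 18037. Term for each stratum: Wₕ²sₕ²/nₕ.
Var(x̄_st) = 0.014994933 + 0.018050526 + 0.003058711 = 0.036104170 → 0.036104.

0.036104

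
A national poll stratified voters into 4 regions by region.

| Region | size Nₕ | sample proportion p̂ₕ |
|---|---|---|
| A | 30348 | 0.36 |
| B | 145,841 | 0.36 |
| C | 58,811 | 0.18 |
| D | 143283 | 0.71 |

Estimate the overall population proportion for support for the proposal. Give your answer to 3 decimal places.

Wₕ = Nₕ/N with N = 378283: 0.0802, 0.3855, 0.1555, 0.3788.
p̂_st = 0.0802·0.36 + 0.3855·0.36 + 0.1555·0.18 + 0.3788·0.71 ≈ 0.46459... → 0.465.

0.465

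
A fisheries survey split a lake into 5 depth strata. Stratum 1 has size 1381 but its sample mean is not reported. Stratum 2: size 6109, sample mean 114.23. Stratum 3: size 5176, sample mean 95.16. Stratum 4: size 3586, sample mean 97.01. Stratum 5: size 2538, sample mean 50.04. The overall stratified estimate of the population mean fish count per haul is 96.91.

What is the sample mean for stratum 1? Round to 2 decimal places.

N = 1381 + 6109 + 5176 + 3586 + 2538 = 18790.
Overall total = μ·N = 96.91·18790 = 1820938.9.
Subtract the known strata: 6109·114.23 + 5176·95.16 + 3586·97.01 + 2538·50.04 = 1665258.61.
Remaining total for stratum 1: 1820938.9 − 1665258.61 = 155680.29.
Divide by its size: 155680.29 / 1381 = 112.7301... → 112.73.

112.73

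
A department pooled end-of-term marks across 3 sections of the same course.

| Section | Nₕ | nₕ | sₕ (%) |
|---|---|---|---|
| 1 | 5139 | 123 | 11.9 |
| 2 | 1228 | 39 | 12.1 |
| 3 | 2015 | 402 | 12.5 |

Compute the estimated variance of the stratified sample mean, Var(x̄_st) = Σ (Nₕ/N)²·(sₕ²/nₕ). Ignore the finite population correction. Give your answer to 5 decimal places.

N = 8382; Wₕ = Nₕ/N.
section 1: (5139/8382)²·11.9²/123 = 0.43276361
section 2: (1228/8382)²·12.1²/39 = 0.08057634
section 3: (2015/8382)²·12.5²/402 = 0.02246202
Sum = 0.53580197 → 0.53580.

0.53580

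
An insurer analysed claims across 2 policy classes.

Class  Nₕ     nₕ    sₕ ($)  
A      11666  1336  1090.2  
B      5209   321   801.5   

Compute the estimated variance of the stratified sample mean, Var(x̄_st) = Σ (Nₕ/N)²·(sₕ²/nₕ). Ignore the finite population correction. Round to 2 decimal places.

N = 16875; Wₕ = Nₕ/N.
class A: (11666/16875)²·1090.2²/1336 = 425.16967
class B: (5209/16875)²·801.5²/321 = 190.68792
Sum = 615.85759 → 615.86.

615.86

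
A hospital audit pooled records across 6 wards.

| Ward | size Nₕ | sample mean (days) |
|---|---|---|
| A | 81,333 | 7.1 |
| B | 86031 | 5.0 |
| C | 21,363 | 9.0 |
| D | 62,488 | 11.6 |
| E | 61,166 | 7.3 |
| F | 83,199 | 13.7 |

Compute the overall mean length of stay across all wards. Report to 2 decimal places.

N = 395580; weights Wₕ = Nₕ/N = (0.2056, 0.2175, 0.0540, 0.1580, 0.1546, 0.2103).
x̄_st = Σ Wₕ·x̄ₕ = 0.2056·7.1 + 0.2175·5.0 + 0.0540·9.0 + 0.1580·11.6 + 0.1546·7.3 + 0.2103·13.7 ≈ 8.8758...
→ 8.88.

8.88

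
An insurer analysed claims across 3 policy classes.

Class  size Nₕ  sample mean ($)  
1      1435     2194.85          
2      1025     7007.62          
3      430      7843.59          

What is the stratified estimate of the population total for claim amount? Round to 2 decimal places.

Population total = Σ Nₕ·x̄ₕ (each stratum's size times its mean).
1435·2194.85 + 1025·7007.62 + 430·7843.59 = 3149609.75 + 7182810.5 + 3372743.7 = 13705163.95.

13705163.95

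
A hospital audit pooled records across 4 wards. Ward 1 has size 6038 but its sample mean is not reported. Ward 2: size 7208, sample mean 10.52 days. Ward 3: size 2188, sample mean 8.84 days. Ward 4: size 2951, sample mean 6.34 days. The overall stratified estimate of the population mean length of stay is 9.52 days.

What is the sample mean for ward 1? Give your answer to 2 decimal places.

10.13

Σ Nₕx̄ₕ = N·μ, so 6038·x̄_1 = 18385·9.52 − (7208·10.52 + 2188·8.84 + 2951·6.34).
= 175025.2 − 113879.42 = 61145.78.
x̄_1 = 61145.78 / 6038 = 10.1268... → 10.13.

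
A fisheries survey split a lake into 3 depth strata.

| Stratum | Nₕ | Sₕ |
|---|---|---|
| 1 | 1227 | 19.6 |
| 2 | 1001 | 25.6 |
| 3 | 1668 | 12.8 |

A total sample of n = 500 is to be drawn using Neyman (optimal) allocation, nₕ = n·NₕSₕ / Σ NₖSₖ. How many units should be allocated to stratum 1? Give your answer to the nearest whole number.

Σ NₕSₕ = 1227·19.6 + 1001·25.6 + 1668·12.8 = 71025.2.
Share for 1: 24049.2/71025.2 = 0.33860.
n_1 = 500 × 0.33860 = 169.300... → 169.

169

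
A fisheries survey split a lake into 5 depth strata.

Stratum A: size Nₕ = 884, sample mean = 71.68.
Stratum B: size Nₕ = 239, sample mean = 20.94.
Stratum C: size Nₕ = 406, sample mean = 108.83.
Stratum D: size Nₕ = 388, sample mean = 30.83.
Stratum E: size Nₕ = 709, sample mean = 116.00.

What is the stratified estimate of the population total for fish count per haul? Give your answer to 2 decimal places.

206760.80

A: 884·71.68 = 63365.12
B: 239·20.94 = 5004.66
C: 406·108.83 = 44184.98
D: 388·30.83 = 11962.04
E: 709·116.00 = 82244
τ̂ = Σ Nₕx̄ₕ = 206760.80.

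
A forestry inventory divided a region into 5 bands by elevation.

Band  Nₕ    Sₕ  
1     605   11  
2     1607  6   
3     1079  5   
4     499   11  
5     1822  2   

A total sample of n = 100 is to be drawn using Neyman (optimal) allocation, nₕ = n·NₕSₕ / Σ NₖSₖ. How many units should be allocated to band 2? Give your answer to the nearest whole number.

31

1: NₕSₕ = 605·11 = 6655
2: NₕSₕ = 1607·6 = 9642
3: NₕSₕ = 1079·5 = 5395
4: NₕSₕ = 499·11 = 5489
5: NₕSₕ = 1822·2 = 3644
Σ NₕSₕ = 30825.
n_2 = 100·9642/30825 = 31.280... → 31.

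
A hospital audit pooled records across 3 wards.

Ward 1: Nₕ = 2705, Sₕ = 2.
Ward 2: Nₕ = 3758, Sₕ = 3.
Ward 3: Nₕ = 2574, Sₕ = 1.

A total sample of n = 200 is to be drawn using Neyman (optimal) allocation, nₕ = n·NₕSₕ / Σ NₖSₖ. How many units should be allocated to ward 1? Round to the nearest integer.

56

Σ NₕSₕ = 2705·2 + 3758·3 + 2574·1 = 19258.
Share for 1: 5410/19258 = 0.28092.
n_1 = 200 × 0.28092 = 56.184... → 56.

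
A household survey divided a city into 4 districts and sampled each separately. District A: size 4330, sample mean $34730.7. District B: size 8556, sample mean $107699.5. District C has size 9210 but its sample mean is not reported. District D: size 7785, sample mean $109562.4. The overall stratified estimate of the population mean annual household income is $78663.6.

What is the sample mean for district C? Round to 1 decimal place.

46226.2

N = 4330 + 8556 + 9210 + 7785 = 29881.
Overall total = μ·N = 78663.6·29881 = 2350547031.6.
Subtract the known strata: 4330·34730.7 + 8556·107699.5 + 7785·109562.4 = 1924804137.
Remaining total for district C: 2350547031.6 − 1924804137 = 425742894.6.
Divide by its size: 425742894.6 / 9210 = 46226.156... → 46226.2.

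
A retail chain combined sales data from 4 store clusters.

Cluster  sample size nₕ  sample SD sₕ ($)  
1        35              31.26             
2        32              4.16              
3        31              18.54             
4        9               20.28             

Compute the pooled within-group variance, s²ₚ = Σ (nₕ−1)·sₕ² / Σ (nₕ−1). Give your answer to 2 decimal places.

459.84

Degrees of freedom: 34 + 31 + 30 + 8 = 103.
Σ(nₕ−1)sₕ² = 34·977.1876 + 31·17.3056 + 30·343.7316 + 8·411.2784 = 47363.0272.
s²ₚ = 47363.0272 / 103 = 459.8352... → 459.84.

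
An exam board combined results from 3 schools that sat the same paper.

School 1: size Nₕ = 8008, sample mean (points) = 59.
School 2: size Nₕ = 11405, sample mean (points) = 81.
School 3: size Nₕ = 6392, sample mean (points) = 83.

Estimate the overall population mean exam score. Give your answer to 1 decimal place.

74.7

N = 8008 + 11405 + 6392 = 25805.
Weight each subgroup mean by Nₕ/N and sum.
Σ Nₕx̄ₕ = 8008·59 + 11405·81 + 6392·83 = 472472 + 923805 + 530536 = 1926813.
Divide by N: 1926813 / 25805 = 74.668... → 74.7.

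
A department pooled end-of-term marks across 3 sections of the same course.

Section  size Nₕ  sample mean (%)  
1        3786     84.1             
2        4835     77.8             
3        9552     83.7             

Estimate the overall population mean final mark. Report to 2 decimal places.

x̄_st = (Σ Nₕx̄ₕ) / (Σ Nₕ) = (3786·84.1 + 4835·77.8 + 9552·83.7) / 18173
= 1494068 / 18173 = 82.2136... → 82.21.

82.21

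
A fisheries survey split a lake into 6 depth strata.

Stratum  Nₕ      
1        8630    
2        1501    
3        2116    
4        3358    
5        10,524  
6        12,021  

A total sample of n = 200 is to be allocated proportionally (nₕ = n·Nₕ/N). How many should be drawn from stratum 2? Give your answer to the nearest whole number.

8

N = 8630 + 1501 + 2116 + 3358 + 10524 + 12021 = 38150.
n_2 = 200·1501/38150 = 7.869... → 8.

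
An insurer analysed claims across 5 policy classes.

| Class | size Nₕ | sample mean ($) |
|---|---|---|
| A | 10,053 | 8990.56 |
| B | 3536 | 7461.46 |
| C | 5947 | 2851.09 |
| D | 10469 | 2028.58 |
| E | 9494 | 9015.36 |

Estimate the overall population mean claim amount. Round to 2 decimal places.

6090.03

x̄_st = (Σ Nₕx̄ₕ) / (Σ Nₕ) = (10053·8990.56 + 3536·7461.46 + 5947·2851.09 + 10469·2028.58 + 9494·9015.36) / 39499
= 240550286.33 / 39499 = 6090.0348... → 6090.03.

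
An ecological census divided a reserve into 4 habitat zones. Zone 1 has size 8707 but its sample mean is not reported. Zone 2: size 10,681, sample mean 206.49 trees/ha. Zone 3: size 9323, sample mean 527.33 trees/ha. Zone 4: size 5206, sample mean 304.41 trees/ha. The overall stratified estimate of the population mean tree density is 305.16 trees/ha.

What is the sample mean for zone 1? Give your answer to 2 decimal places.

Σ Nₕx̄ₕ = N·μ, so 8707·x̄_1 = 33917·305.16 − (10681·206.49 + 9323·527.33 + 5206·304.41).
= 10350111.72 − 8706575.74 = 1643535.98.
x̄_1 = 1643535.98 / 8707 = 188.7603... → 188.76.

188.76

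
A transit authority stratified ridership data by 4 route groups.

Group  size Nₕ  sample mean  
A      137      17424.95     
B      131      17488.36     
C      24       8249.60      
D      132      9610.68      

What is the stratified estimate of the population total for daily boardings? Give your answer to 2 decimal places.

A: 137·17424.95 = 2387218.15
B: 131·17488.36 = 2290975.16
C: 24·8249.60 = 197990.4
D: 132·9610.68 = 1268609.76
τ̂ = Σ Nₕx̄ₕ = 6144793.47.

6144793.47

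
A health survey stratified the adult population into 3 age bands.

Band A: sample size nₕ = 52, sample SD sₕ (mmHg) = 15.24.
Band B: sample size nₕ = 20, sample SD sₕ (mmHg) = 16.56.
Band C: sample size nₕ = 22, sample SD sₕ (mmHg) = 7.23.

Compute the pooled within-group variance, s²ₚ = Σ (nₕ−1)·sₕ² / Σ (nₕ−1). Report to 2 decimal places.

199.49

A: (52−1)·15.24² = 51·232.2576 = 11845.1376
B: (20−1)·16.56² = 19·274.2336 = 5210.4384
C: (22−1)·7.23² = 21·52.2729 = 1097.7309
Numerator = 18153.3069; denominator = Σ(nₕ−1) = 91.
s²ₚ = 18153.3069/91 = 199.4869... → 199.49.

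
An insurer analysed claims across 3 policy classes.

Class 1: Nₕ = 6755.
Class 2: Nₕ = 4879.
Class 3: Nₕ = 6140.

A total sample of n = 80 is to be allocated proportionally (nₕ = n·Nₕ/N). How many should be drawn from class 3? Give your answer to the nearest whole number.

Share of class 3 = 6140/17774 = 0.34545.
Allocate 80 × 0.34545 = 27.636... → 28.

28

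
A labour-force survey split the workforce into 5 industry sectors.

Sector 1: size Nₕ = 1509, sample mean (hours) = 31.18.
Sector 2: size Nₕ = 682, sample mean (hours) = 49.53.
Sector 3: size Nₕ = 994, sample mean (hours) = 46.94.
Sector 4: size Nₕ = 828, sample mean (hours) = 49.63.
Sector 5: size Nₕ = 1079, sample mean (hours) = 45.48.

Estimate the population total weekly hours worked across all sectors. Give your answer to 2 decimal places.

217655.00

Estimate total by summing Nₕ·x̄ₕ over strata.
1509·31.18 + 682·49.53 + 994·46.94 + 828·49.63 + 1079·45.48 = 47050.62 + 33779.46 + 46658.36 + 41093.64 + 49072.92 = 217655.00.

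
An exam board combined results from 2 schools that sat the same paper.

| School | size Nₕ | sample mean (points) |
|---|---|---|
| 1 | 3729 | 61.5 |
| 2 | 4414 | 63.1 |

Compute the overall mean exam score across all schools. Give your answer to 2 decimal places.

N = 3729 + 4414 = 8143.
Weight each subgroup mean by Nₕ/N and sum.
Σ Nₕx̄ₕ = 3729·61.5 + 4414·63.1 = 229333.5 + 278523.4 = 507856.9.
Divide by N: 507856.9 / 8143 = 62.3673... → 62.37.

62.37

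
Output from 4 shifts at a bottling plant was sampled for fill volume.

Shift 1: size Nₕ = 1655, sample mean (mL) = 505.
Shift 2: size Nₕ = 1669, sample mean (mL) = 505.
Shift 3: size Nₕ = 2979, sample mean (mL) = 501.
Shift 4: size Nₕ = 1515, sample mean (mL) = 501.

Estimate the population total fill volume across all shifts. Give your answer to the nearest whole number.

1: 1655·505 = 835775
2: 1669·505 = 842845
3: 2979·501 = 1492479
4: 1515·501 = 759015
τ̂ = Σ Nₕx̄ₕ = 3930114.

3930114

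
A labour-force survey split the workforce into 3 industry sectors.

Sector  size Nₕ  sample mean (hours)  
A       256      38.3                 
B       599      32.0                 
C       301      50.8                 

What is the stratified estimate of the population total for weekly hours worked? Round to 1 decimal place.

44263.6

A: 256·38.3 = 9804.8
B: 599·32.0 = 19168
C: 301·50.8 = 15290.8
τ̂ = Σ Nₕx̄ₕ = 44263.6.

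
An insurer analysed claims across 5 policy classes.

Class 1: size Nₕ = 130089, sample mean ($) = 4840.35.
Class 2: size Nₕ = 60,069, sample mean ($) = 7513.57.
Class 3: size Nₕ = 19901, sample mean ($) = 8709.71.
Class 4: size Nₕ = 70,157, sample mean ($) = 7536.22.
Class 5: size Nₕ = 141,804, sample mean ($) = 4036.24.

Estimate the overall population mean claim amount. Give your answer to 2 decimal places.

x̄_st = (Σ Nₕx̄ₕ) / (Σ Nₕ) = (130089·4840.35 + 60069·7513.57 + 19901·8709.71 + 70157·7536.22 + 141804·4036.24) / 422020
= 2355414429.69 / 422020 = 5581.2863... → 5581.29.

5581.29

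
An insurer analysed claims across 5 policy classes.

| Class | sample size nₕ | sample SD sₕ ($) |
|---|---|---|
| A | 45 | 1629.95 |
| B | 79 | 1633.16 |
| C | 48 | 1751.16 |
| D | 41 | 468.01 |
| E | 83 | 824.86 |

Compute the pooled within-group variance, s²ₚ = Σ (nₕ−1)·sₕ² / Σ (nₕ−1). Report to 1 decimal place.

1833749.0

Degrees of freedom: 44 + 78 + 47 + 40 + 82 = 291.
Σ(nₕ−1)sₕ² = 44·2656737.0025 + 78·2667211.5856 + 47·3066561.3456 + 40·219033.3601 + 82·680394.0196 = 533620959.0412.
s²ₚ = 533620959.0412 / 291 = 1833749.000... → 1833749.0.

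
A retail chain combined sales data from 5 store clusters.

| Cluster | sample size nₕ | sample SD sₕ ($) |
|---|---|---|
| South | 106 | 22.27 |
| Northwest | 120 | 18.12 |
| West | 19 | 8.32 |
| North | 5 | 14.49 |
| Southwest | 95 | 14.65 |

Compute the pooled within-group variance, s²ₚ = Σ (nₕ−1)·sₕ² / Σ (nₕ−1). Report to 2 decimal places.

South: (106−1)·22.27² = 105·495.9529 = 52075.0545
Northwest: (120−1)·18.12² = 119·328.3344 = 39071.7936
West: (19−1)·8.32² = 18·69.2224 = 1246.0032
North: (5−1)·14.49² = 4·209.9601 = 839.8404
Southwest: (95−1)·14.65² = 94·214.6225 = 20174.515
Numerator = 113407.2067; denominator = Σ(nₕ−1) = 340.
s²ₚ = 113407.2067/340 = 333.5506... → 333.55.

333.55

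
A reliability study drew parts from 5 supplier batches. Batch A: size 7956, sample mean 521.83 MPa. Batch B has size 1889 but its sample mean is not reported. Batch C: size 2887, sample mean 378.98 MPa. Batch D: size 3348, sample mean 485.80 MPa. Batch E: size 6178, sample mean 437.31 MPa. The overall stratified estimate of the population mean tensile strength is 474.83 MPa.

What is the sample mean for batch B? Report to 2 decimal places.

N = 7956 + 1889 + 2887 + 3348 + 6178 = 22258.
Overall total = μ·N = 474.83·22258 = 10568766.14.
Subtract the known strata: 7956·521.83 + 2887·378.98 + 3348·485.80 + 6178·437.31 = 9573954.32.
Remaining total for batch B: 10568766.14 − 9573954.32 = 994811.82.
Divide by its size: 994811.82 / 1889 = 526.6341... → 526.63.

526.63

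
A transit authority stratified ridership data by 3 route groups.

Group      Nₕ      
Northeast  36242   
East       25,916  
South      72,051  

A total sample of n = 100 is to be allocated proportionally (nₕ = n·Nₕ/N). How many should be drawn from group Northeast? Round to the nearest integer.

27

Share of group Northeast = 36242/134209 = 0.27004.
Allocate 100 × 0.27004 = 27.004... → 27.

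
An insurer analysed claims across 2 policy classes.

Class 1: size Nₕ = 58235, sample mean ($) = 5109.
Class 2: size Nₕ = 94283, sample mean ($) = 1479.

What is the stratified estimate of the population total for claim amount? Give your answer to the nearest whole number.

436967172

Population total = Σ Nₕ·x̄ₕ (each stratum's size times its mean).
58235·5109 + 94283·1479 = 297522615 + 139444557 = 436967172.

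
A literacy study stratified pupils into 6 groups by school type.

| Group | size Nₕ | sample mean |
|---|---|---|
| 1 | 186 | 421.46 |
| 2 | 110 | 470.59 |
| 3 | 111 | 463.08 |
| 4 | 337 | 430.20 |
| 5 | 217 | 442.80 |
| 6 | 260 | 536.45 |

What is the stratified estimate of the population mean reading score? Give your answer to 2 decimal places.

460.36

N = 186 + 110 + 111 + 337 + 217 + 260 = 1221.
Overall mean = Σ (Nₕ/N)·x̄ₕ — weight by population share, not a simple average.
Σ Nₕx̄ₕ = 186·421.46 + 110·470.59 + 111·463.08 + 337·430.20 + 217·442.80 + 260·536.45 = 78391.56 + 51764.9 + 51401.88 + 144977.4 + 96087.6 + 139477 = 562100.34.
Divide by N: 562100.34 / 1221 = 460.3606... → 460.36.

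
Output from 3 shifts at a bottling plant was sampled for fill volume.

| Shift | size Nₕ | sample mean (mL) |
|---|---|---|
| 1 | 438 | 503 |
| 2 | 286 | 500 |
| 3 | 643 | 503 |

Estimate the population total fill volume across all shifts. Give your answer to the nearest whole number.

1: 438·503 = 220314
2: 286·500 = 143000
3: 643·503 = 323429
τ̂ = Σ Nₕx̄ₕ = 686743.

686743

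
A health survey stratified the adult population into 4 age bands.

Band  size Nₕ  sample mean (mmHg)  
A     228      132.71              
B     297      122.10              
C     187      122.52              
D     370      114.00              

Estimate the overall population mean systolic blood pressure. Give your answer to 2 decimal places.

N = 228 + 297 + 187 + 370 = 1082.
Weight each subgroup mean by Nₕ/N and sum.
Σ Nₕx̄ₕ = 228·132.71 + 297·122.10 + 187·122.52 + 370·114.00 = 30257.88 + 36263.7 + 22911.24 + 42180 = 131612.82.
Divide by N: 131612.82 / 1082 = 121.6385... → 121.64.

121.64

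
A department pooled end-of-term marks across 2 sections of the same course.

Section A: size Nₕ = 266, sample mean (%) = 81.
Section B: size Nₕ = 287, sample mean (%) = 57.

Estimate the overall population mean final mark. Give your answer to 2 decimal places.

68.54

x̄_st = (Σ Nₕx̄ₕ) / (Σ Nₕ) = (266·81 + 287·57) / 553
= 37905 / 553 = 68.5443... → 68.54.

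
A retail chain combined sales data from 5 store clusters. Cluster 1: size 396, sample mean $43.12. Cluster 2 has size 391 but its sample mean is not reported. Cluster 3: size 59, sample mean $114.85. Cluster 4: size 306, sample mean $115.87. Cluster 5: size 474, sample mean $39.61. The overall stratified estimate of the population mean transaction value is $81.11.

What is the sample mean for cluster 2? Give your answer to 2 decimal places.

Σ Nₕx̄ₕ = N·μ, so 391·x̄_2 = 1626·81.11 − (396·43.12 + 59·114.85 + 306·115.87 + 474·39.61).
= 131884.86 − 78083.03 = 53801.83.
x̄_2 = 53801.83 / 391 = 137.6006... → 137.60.

137.60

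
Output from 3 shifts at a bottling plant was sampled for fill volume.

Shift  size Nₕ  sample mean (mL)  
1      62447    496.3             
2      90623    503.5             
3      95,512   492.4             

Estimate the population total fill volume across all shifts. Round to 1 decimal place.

Population total = Σ Nₕ·x̄ₕ (each stratum's size times its mean).
62447·496.3 + 90623·503.5 + 95512·492.4 = 30992446.1 + 45628680.5 + 47030108.8 = 123651235.4.

123651235.4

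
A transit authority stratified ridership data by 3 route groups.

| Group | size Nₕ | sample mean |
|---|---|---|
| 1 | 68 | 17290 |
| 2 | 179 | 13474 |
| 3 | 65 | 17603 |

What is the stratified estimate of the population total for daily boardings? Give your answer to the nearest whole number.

Estimate total by summing Nₕ·x̄ₕ over strata.
68·17290 + 179·13474 + 65·17603 = 1175720 + 2411846 + 1144195 = 4731761.

4731761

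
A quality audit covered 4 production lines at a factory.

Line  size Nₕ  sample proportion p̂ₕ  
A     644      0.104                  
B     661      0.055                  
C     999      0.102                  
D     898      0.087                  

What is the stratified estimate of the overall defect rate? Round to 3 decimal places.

0.088

N = 644 + 661 + 999 + 898 = 3202.
Overall proportion = Σ (Nₕ/N)·p̂ₕ.
Σ Nₕp̂ₕ = 66.976 + 36.355 + 101.898 + 78.126 = 283.355.
283.355 / 3202 = 0.08849... → 0.088.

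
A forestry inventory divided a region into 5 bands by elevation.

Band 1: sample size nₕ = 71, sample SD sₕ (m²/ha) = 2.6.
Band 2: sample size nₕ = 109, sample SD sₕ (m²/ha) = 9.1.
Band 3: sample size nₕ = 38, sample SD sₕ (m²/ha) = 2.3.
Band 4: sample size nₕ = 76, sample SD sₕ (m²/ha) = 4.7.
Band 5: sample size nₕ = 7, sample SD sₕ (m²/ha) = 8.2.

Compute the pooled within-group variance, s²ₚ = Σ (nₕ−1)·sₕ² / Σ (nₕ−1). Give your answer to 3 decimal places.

1: (71−1)·2.6² = 70·6.76 = 473.2
2: (109−1)·9.1² = 108·82.81 = 8943.48
3: (38−1)·2.3² = 37·5.29 = 195.73
4: (76−1)·4.7² = 75·22.09 = 1656.75
5: (7−1)·8.2² = 6·67.24 = 403.44
Numerator = 11672.6; denominator = Σ(nₕ−1) = 296.
s²ₚ = 11672.6/296 = 39.43446... → 39.434.

39.434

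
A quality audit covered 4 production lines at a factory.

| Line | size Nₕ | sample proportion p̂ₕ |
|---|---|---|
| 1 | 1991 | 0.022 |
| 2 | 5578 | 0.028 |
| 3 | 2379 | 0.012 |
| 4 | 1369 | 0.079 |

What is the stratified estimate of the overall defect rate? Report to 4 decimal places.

Wₕ = Nₕ/N with N = 11317: 0.1759, 0.4929, 0.2102, 0.1210.
p̂_st = 0.1759·0.022 + 0.4929·0.028 + 0.2102·0.012 + 0.1210·0.079 ≈ 0.029750... → 0.0298.

0.0298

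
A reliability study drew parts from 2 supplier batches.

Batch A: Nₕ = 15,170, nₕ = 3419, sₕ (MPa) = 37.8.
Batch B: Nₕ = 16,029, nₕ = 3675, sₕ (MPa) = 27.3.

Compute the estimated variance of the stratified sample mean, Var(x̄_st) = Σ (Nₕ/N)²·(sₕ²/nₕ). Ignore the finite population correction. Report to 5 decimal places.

N = 31199; Wₕ = Nₕ/N.
batch A: (15170/31199)²·37.8²/3419 = 0.09880395
batch B: (16029/31199)²·27.3²/3675 = 0.05353027
Sum = 0.15233422 → 0.15233.

0.15233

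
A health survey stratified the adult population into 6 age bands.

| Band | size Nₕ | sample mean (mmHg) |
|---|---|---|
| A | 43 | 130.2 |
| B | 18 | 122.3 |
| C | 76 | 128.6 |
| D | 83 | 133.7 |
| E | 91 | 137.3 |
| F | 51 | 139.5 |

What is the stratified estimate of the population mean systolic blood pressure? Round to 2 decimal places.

133.37

N = 43 + 18 + 76 + 83 + 91 + 51 = 362.
Overall mean = Σ (Nₕ/N)·x̄ₕ — weight by population share, not a simple average.
Σ Nₕx̄ₕ = 43·130.2 + 18·122.3 + 76·128.6 + 83·133.7 + 91·137.3 + 51·139.5 = 5598.6 + 2201.4 + 9773.6 + 11097.1 + 12494.3 + 7114.5 = 48279.5.
Divide by N: 48279.5 / 362 = 133.3688... → 133.37.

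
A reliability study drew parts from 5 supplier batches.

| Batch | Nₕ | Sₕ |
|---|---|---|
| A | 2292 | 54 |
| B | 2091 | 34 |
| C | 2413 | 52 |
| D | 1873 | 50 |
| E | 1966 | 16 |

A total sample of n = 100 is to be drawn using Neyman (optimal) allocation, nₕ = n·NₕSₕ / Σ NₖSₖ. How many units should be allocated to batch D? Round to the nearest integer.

21

Σ NₕSₕ = 2292·54 + 2091·34 + 2413·52 + 1873·50 + 1966·16 = 445444.
Share for D: 93650/445444 = 0.21024.
n_D = 100 × 0.21024 = 21.024... → 21.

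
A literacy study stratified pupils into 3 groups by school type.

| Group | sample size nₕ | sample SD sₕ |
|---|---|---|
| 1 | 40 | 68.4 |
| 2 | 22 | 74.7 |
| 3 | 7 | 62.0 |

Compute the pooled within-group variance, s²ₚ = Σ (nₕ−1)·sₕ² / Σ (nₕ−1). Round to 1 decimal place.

Degrees of freedom: 39 + 21 + 6 = 66.
Σ(nₕ−1)sₕ² = 39·4678.56 + 21·5580.09 + 6·3844 = 322709.73.
s²ₚ = 322709.73 / 66 = 4889.541... → 4889.5.

4889.5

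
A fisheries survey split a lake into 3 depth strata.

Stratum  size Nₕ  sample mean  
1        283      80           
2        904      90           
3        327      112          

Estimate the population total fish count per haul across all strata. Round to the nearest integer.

140624

1: 283·80 = 22640
2: 904·90 = 81360
3: 327·112 = 36624
τ̂ = Σ Nₕx̄ₕ = 140624.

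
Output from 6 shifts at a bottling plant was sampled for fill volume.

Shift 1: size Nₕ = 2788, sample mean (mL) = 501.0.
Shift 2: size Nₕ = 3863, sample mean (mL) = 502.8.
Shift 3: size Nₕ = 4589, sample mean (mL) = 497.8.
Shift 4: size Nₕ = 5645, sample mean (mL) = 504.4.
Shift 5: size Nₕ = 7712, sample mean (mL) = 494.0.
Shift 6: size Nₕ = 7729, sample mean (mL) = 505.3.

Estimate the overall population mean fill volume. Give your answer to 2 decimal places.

500.71

x̄_st = (Σ Nₕx̄ₕ) / (Σ Nₕ) = (2788·501.0 + 3863·502.8 + 4589·497.8 + 5645·504.4 + 7712·494.0 + 7729·505.3) / 32326
= 16186038.3 / 32326 = 500.7127... → 500.71.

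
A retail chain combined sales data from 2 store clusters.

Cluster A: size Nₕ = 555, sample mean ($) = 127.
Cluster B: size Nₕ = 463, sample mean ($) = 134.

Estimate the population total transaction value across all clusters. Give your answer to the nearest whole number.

132527

A: 555·127 = 70485
B: 463·134 = 62042
τ̂ = Σ Nₕx̄ₕ = 132527.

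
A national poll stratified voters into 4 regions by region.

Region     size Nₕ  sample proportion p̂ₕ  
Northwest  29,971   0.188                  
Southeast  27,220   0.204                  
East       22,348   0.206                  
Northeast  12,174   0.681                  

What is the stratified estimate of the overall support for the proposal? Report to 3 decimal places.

0.263

Wₕ = Nₕ/N with N = 91713: 0.3268, 0.2968, 0.2437, 0.1327.
p̂_st = 0.3268·0.188 + 0.2968·0.204 + 0.2437·0.206 + 0.1327·0.681 ≈ 0.26258... → 0.263.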